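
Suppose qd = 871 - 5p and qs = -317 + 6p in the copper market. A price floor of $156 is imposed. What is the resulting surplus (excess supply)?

Equilibrium price would be p* = 108, so the floor at 156 binds.
At p = 156: qd = 91, qs = 619.
Surplus = 619 − 91 = 528.

Surplus = 528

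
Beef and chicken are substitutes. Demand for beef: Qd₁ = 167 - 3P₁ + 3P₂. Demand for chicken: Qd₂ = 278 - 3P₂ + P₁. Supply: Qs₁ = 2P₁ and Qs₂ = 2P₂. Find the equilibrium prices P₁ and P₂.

P₁ = 1669/22, P₂ = 1557/22

Market 1: 167 - 3P₁ + 3P₂ = 2P₁ → 5P₁ - 3P₂ = 167.
Market 2: 5P₂ - P₁ = 278.
Eliminating P₂: 5×(1) + 3×(2) gives 22P₁ = 1669, so P₁ = 1669/22.
Back-substitute into (2): P₂ = (278 + 1×1669/22) / 5 = 1557/22.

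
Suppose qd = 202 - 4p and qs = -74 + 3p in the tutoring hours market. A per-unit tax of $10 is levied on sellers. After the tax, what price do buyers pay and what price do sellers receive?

Buyers pay 306/7, sellers receive 236/7

Pre-tax equilibrium: p* = 276/7, q* = 310/7.
Tax on sellers shifts supply to qs = -74 + 3(p − 10) = -104 + 3p.
202 - 4p = -104 + 3p gives buyer price pb = 306/7; sellers receive ps = 306/7 − 10 = 236/7.
New quantity: q = 202 − 4(306/7) = 190/7.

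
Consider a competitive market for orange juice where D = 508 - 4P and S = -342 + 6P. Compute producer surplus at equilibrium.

Producer surplus = 2352

Equilibrium: 508 - 4P = -342 + 6P gives P* = 85, Q* = 168.
Supply starts at P = 57 (where S = 0).
PS = ½(85 − 57)(168) = 2352.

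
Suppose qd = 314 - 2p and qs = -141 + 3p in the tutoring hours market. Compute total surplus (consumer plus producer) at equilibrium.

Equilibrium: 314 - 2p = -141 + 3p gives p* = 91, q* = 132.
Demand choke price: p = 157; supply starts at p = 47.
CS = ½(157 − 91)(132) = 4356; PS = ½(91 − 47)(132) = 2904.

Total surplus = 7260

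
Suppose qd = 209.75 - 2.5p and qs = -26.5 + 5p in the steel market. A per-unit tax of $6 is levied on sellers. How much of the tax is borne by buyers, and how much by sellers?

Buyers bear $4, sellers bear $2

Pre-tax equilibrium: p* = 31.5, q* = 131.
Tax on sellers shifts supply to qs = -26.5 + 5(p − 6) = -56.5 + 5p.
209.75 - 2.5p = -56.5 + 5p gives buyer price pb = 35.5; sellers receive ps = 35.5 − 6 = 29.5.
New quantity: q = 209.75 − 2.5(35.5) = 121.
Buyer burden = 35.5 − 31.5 = 4; seller burden = 31.5 − 29.5 = 2.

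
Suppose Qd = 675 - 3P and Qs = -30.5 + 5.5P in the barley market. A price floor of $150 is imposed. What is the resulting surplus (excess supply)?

Surplus = 569.5

Equilibrium price would be P* = 83, so the floor at 150 binds.
At P = 150: Qd = 225, Qs = 794.5.
Surplus = 794.5 − 225 = 569.5.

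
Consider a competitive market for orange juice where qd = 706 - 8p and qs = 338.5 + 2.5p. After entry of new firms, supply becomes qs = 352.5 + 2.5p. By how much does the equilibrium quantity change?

Original equilibrium: p* = 35, q* = 426.
New equilibrium: 706 - 8p = 352.5 + 2.5p, so 353.5 = 10.5p and p' = 101/3; q' = 706 − 8(101/3) = 1310/3.
Change in quantity: 1310/3 − 426 = 32/3.

Δq = 32/3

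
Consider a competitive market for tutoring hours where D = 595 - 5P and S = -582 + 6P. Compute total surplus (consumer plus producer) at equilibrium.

Equilibrium: 595 - 5P = -582 + 6P gives P* = 107, Q* = 60.
Demand choke price: P = 119; supply starts at P = 97.
CS = ½(119 − 107)(60) = 360; PS = ½(107 − 97)(60) = 300.

Total surplus = 660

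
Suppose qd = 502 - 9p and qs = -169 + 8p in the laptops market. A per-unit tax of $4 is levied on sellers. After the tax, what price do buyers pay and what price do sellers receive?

Pre-tax equilibrium: p* = 671/17, q* = 2495/17.
Tax on sellers shifts supply to qs = -169 + 8(p − 4) = -201 + 8p.
502 - 9p = -201 + 8p gives buyer price pb = 703/17; sellers receive ps = 703/17 − 4 = 635/17.
New quantity: q = 502 − 9(703/17) = 2207/17.

Buyers pay 703/17, sellers receive 635/17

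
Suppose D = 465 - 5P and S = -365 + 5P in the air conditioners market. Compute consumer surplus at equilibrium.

Equilibrium: 465 - 5P = -365 + 5P gives P* = 83, Q* = 50.
Demand choke price (D = 0): P = 93.
CS = ½(93 − 83)(50) = 250.

Consumer surplus = 250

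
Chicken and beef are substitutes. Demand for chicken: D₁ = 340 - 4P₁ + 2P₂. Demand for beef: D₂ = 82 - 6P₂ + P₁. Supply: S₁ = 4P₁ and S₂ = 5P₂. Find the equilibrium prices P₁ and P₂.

P₁ = 1952/43, P₂ = 498/43

Market 1: 340 - 4P₁ + 2P₂ = 4P₁ → 8P₁ - 2P₂ = 340.
Market 2: 11P₂ - P₁ = 82.
Eliminating P₂: 11×(1) + 2×(2) gives 86P₁ = 3904, so P₁ = 1952/43.
Back-substitute into (2): P₂ = (82 + 1×1952/43) / 11 = 498/43.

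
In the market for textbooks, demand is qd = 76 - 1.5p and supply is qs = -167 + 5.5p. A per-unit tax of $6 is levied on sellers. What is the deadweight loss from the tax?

Deadweight loss = 297/14

Pre-tax equilibrium: p* = 243/7, q* = 335/14.
Tax on sellers shifts supply to qs = -167 + 5.5(p − 6) = -200 + 5.5p.
76 - 1.5p = -200 + 5.5p gives buyer price pb = 276/7; sellers receive ps = 276/7 − 6 = 234/7.
New quantity: q = 76 − 1.5(276/7) = 118/7.
DWL = ½ × 6 × (335/14 − 118/7) = 297/14.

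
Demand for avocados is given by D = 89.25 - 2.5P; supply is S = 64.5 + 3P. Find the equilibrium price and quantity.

Set D = S: 89.25 - 2.5P = 64.5 + 3P.
24.75 = 5.5P, so P* = 4.5.
Q* = 89.25 − 2.5(4.5) = 78.

P* = 4.5, Q* = 78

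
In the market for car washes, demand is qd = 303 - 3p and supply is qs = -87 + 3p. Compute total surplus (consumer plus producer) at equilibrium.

Total surplus = 3888

Equilibrium: 303 - 3p = -87 + 3p gives p* = 65, q* = 108.
Demand choke price: p = 101; supply starts at p = 29.
CS = ½(101 − 65)(108) = 1944; PS = ½(65 − 29)(108) = 1944.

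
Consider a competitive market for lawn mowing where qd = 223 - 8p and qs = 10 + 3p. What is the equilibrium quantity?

Set qd = qs: 223 - 8p = 10 + 3p.
213 = 11p, so p* = 213/11.
q* = 223 − 8(213/11) = 749/11.

q* = 749/11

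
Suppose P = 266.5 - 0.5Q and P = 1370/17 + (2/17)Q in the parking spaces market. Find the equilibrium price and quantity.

Set the two price expressions equal: 266.5 - 0.5Q = 1370/17 + (2/17)Q.
6321/34 = (21/34)Q, so Q* = 301.
P* = 266.5 − (0.5)(301) = 116.

P* = 116, Q* = 301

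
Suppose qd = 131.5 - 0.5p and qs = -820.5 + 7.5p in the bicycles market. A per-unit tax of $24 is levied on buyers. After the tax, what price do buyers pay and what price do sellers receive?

Pre-tax equilibrium: p* = 119, q* = 72.
Tax on buyers shifts demand to qd = 131.5 − 0.5(p + 24) = 119.5 - 0.5p.
119.5 - 0.5p = -820.5 + 7.5p gives seller price ps = 117.5; buyers pay pb = 117.5 + 24 = 141.5.
New quantity: q = 131.5 − 0.5(141.5) = 60.75.

Buyers pay $141.5, sellers receive $117.5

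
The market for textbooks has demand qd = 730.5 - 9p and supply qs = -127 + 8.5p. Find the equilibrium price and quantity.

p* = 49, q* = 289.5

Set qd = qs: 730.5 - 9p = -127 + 8.5p.
857.5 = 17.5p, so p* = 49.
q* = 730.5 − 9(49) = 289.5.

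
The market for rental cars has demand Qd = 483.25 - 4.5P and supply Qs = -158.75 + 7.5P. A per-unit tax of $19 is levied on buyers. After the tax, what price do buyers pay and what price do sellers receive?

Buyers pay $65.375, sellers receive $46.375

Pre-tax equilibrium: P* = 53.5, Q* = 242.5.
Tax on buyers shifts demand to Qd = 483.25 − 4.5(P + 19) = 397.75 - 4.5P.
397.75 - 4.5P = -158.75 + 7.5P gives seller price Ps = 46.375; buyers pay Pb = 46.375 + 19 = 65.375.
New quantity: Q = 483.25 − 4.5(65.375) = 189.0625.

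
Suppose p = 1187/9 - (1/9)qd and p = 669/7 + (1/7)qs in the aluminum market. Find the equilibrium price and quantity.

Set the two price expressions equal: 1187/9 - (1/9)q = 669/7 + (1/7)q.
2288/63 = (16/63)q, so q* = 143.
p* = 1187/9 − (1/9)(143) = 116.

p* = 116, q* = 143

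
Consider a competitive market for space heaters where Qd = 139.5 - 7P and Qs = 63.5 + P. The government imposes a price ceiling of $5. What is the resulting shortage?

Equilibrium price would be P* = 9.5, so the ceiling at 5 binds.
At P = 5: Qd = 139.5 − 7(5) = 104.5, Qs = 63.5 + 1(5) = 68.5.
Shortage = 104.5 − 68.5 = 36.

Shortage = 36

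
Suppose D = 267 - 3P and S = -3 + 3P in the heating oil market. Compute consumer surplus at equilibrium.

Equilibrium: 267 - 3P = -3 + 3P gives P* = 45, Q* = 132.
Demand choke price (D = 0): P = 89.
CS = ½(89 − 45)(132) = 2904.

Consumer surplus = 2904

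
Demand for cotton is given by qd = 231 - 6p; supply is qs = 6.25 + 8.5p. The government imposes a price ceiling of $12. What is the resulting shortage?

Equilibrium price would be p* = 15.5, so the ceiling at 12 binds.
At p = 12: qd = 231 − 6(12) = 159, qs = 6.25 + 8.5(12) = 108.25.
Shortage = 159 − 108.25 = 50.75.

Shortage = 50.75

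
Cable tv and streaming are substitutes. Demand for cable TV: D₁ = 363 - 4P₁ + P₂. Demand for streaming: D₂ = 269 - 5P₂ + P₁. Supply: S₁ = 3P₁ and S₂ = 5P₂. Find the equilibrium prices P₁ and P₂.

Market 1: 363 - 4P₁ + P₂ = 3P₁ → 7P₁ - P₂ = 363.
Market 2: 10P₂ - P₁ = 269.
Eliminating P₂: 10×(1) + 1×(2) gives 69P₁ = 3899, so P₁ = 3899/69.
Back-substitute into (2): P₂ = (269 + 1×3899/69) / 10 = 2246/69.

P₁ = 3899/69, P₂ = 2246/69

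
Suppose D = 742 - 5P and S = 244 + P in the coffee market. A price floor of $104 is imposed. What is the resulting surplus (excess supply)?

Equilibrium price would be P* = 83, so the floor at 104 binds.
At P = 104: D = 222, S = 348.
Surplus = 348 − 222 = 126.

Surplus = 126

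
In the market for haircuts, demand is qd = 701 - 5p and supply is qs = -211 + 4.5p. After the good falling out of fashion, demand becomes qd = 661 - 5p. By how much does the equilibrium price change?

Original equilibrium: p* = 96, q* = 221.
New equilibrium: 661 - 5p = -211 + 4.5p, so 872 = 9.5p and p' = 1744/19; q' = 661 − 5(1744/19) = 3839/19.
Change in price: 1744/19 − 96 = -80/19.

Δp = -80/19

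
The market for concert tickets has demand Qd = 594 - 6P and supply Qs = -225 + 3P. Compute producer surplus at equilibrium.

Equilibrium: 594 - 6P = -225 + 3P gives P* = 91, Q* = 48.
Supply starts at P = 75 (where Qs = 0).
PS = ½(91 − 75)(48) = 384.

Producer surplus = 384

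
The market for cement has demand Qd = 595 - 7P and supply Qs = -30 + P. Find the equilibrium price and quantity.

Set Qd = Qs: 595 - 7P = -30 + P.
625 = 8P, so P* = 78.125.
Q* = 595 − 7(78.125) = 48.125.

P* = 78.125, Q* = 48.125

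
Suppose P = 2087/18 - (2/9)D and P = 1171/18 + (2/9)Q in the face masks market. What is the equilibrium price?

P* = 90.5

Set the two price expressions equal: 2087/18 - (2/9)Q = 1171/18 + (2/9)Q.
458/9 = (4/9)Q, so Q* = 114.5.
P* = 2087/18 − (2/9)(114.5) = 90.5.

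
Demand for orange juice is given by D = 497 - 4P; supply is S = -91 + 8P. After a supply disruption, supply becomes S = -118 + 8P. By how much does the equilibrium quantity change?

Original equilibrium: P* = 49, Q* = 301.
New equilibrium: 497 - 4P = -118 + 8P, so 615 = 12P and P' = 51.25; Q' = 497 − 4(51.25) = 292.
Change in quantity: 292 − 301 = -9.

ΔQ = -9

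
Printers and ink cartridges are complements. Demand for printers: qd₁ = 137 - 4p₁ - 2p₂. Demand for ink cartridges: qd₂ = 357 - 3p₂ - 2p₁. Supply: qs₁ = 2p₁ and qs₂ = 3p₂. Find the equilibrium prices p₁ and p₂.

Market 1: 137 - 4p₁ - 2p₂ = 2p₁ → 6p₁ + 2p₂ = 137.
Market 2: 6p₂ + 2p₁ = 357.
Eliminating p₂: 6×(1) − 2×(2) gives 32p₁ = 108, so p₁ = 3.375.
Back-substitute into (2): p₂ = (357 − 2×3.375) / 6 = 58.375.

p₁ = 3.375, p₂ = 58.375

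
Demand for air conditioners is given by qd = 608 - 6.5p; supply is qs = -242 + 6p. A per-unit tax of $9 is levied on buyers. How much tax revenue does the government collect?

Pre-tax equilibrium: p* = 68, q* = 166.
Tax on buyers shifts demand to qd = 608 − 6.5(p + 9) = 549.5 - 6.5p.
549.5 - 6.5p = -242 + 6p gives seller price ps = 63.32; buyers pay pb = 63.32 + 9 = 72.32.
New quantity: q = 608 − 6.5(72.32) = 137.92.
Revenue = 9 × 137.92 = 1241.28.

Tax revenue = 1241.28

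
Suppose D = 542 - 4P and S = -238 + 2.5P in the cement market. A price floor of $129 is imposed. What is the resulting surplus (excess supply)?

Surplus = 58.5

Equilibrium price would be P* = 120, so the floor at 129 binds.
At P = 129: D = 26, S = 84.5.
Surplus = 84.5 − 26 = 58.5.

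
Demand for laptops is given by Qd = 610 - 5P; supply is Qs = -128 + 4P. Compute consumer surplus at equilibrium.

Consumer surplus = 4000

Equilibrium: 610 - 5P = -128 + 4P gives P* = 82, Q* = 200.
Demand choke price (Qd = 0): P = 122.
CS = ½(122 − 82)(200) = 4000.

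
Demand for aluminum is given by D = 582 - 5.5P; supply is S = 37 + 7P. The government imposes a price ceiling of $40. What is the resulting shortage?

Shortage = 45

Equilibrium price would be P* = 43.6, so the ceiling at 40 binds.
At P = 40: D = 582 − 5.5(40) = 362, S = 37 + 7(40) = 317.
Shortage = 362 − 317 = 45.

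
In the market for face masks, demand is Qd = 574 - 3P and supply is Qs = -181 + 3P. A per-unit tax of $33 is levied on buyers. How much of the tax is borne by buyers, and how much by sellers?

Buyers bear $16.5, sellers bear $16.5

Pre-tax equilibrium: P* = 755/6, Q* = 196.5.
Tax on buyers shifts demand to Qd = 574 − 3(P + 33) = 475 - 3P.
475 - 3P = -181 + 3P gives seller price Ps = 328/3; buyers pay Pb = 328/3 + 33 = 427/3.
New quantity: Q = 574 − 3(427/3) = 147.
Buyer burden = 427/3 − 755/6 = 16.5; seller burden = 755/6 − 328/3 = 16.5.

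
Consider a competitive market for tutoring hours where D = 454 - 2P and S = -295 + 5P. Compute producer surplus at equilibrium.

Producer surplus = 5760

Equilibrium: 454 - 2P = -295 + 5P gives P* = 107, Q* = 240.
Supply starts at P = 59 (where S = 0).
PS = ½(107 − 59)(240) = 5760.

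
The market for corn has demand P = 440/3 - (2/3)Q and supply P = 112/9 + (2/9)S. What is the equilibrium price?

Set the two price expressions equal: 440/3 - (2/3)Q = 112/9 + (2/9)Q.
1208/9 = (8/9)Q, so Q* = 151.
P* = 440/3 − (2/3)(151) = 46.

P* = 46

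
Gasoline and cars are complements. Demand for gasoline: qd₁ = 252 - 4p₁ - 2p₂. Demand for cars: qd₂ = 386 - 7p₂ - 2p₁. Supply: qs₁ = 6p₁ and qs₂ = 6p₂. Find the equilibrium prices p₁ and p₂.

Market 1: 252 - 4p₁ - 2p₂ = 6p₁ → 10p₁ + 2p₂ = 252.
Market 2: 13p₂ + 2p₁ = 386.
Eliminating p₂: 13×(1) − 2×(2) gives 126p₁ = 2504, so p₁ = 1252/63.
Back-substitute into (2): p₂ = (386 − 2×1252/63) / 13 = 1678/63.

p₁ = 1252/63, p₂ = 1678/63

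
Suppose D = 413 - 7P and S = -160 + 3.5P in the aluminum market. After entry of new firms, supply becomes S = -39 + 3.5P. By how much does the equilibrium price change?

Original equilibrium: P* = 382/7, Q* = 31.
New equilibrium: 413 - 7P = -39 + 3.5P, so 452 = 10.5P and P' = 904/21; Q' = 413 − 7(904/21) = 335/3.
Change in price: 904/21 − 382/7 = -242/21.

ΔP = -242/21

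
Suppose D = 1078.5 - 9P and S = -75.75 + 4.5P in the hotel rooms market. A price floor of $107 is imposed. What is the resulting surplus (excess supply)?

Surplus = 290.25

Equilibrium price would be P* = 85.5, so the floor at 107 binds.
At P = 107: D = 115.5, S = 405.75.
Surplus = 405.75 − 115.5 = 290.25.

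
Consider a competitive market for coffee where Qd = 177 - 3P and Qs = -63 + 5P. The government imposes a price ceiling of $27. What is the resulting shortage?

Equilibrium price would be P* = 30, so the ceiling at 27 binds.
At P = 27: Qd = 177 − 3(27) = 96, Qs = -63 + 5(27) = 72.
Shortage = 96 − 72 = 24.

Shortage = 24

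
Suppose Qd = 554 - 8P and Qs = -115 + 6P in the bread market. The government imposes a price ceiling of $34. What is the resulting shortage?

Equilibrium price would be P* = 669/14, so the ceiling at 34 binds.
At P = 34: Qd = 554 − 8(34) = 282, Qs = -115 + 6(34) = 89.
Shortage = 282 − 89 = 193.

Shortage = 193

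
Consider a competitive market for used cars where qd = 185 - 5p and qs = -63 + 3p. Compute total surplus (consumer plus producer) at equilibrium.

Total surplus = 240

Equilibrium: 185 - 5p = -63 + 3p gives p* = 31, q* = 30.
Demand choke price: p = 37; supply starts at p = 21.
CS = ½(37 − 31)(30) = 90; PS = ½(31 − 21)(30) = 150.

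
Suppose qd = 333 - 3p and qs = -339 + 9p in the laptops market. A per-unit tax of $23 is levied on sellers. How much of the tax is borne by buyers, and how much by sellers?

Pre-tax equilibrium: p* = 56, q* = 165.
Tax on sellers shifts supply to qs = -339 + 9(p − 23) = -546 + 9p.
333 - 3p = -546 + 9p gives buyer price pb = 73.25; sellers receive ps = 73.25 − 23 = 50.25.
New quantity: q = 333 − 3(73.25) = 113.25.
Buyer burden = 73.25 − 56 = 17.25; seller burden = 56 − 50.25 = 5.75.

Buyers bear $17.25, sellers bear $5.75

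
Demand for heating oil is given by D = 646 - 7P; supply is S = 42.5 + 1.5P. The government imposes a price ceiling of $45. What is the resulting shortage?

Equilibrium price would be P* = 71, so the ceiling at 45 binds.
At P = 45: D = 646 − 7(45) = 331, S = 42.5 + 1.5(45) = 110.
Shortage = 331 − 110 = 221.

Shortage = 221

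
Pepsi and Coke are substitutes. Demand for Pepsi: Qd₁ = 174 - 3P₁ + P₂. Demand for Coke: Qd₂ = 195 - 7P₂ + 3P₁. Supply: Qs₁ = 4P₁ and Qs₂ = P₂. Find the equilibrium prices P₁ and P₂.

Market 1: 174 - 3P₁ + P₂ = 4P₁ → 7P₁ - P₂ = 174.
Market 2: 8P₂ - 3P₁ = 195.
Eliminating P₂: 8×(1) + 1×(2) gives 53P₁ = 1587, so P₁ = 1587/53.
Back-substitute into (2): P₂ = (195 + 3×1587/53) / 8 = 1887/53.

P₁ = 1587/53, P₂ = 1887/53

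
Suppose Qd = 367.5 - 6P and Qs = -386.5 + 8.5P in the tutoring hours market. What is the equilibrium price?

P* = 52

Set Qd = Qs: 367.5 - 6P = -386.5 + 8.5P.
754 = 14.5P, so P* = 52.
Q* = 367.5 − 6(52) = 55.5.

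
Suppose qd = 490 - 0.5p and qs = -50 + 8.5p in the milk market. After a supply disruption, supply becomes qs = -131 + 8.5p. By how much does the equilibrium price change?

Δp = 9

Original equilibrium: p* = 60, q* = 460.
New equilibrium: 490 - 0.5p = -131 + 8.5p, so 621 = 9p and p' = 69; q' = 490 − 0.5(69) = 455.5.
Change in price: 69 − 60 = 9.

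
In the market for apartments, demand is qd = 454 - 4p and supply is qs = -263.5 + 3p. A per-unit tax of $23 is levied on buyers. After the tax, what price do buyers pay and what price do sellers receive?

Pre-tax equilibrium: p* = 102.5, q* = 44.
Tax on buyers shifts demand to qd = 454 − 4(p + 23) = 362 - 4p.
362 - 4p = -263.5 + 3p gives seller price ps = 1251/14; buyers pay pb = 1251/14 + 23 = 1573/14.
New quantity: q = 454 − 4(1573/14) = 32/7.

Buyers pay 1573/14, sellers receive 1251/14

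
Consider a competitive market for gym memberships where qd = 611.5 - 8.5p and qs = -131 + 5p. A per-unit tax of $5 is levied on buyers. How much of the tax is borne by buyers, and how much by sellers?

Pre-tax equilibrium: p* = 55, q* = 144.
Tax on buyers shifts demand to qd = 611.5 − 8.5(p + 5) = 569 - 8.5p.
569 - 8.5p = -131 + 5p gives seller price ps = 1400/27; buyers pay pb = 1400/27 + 5 = 1535/27.
New quantity: q = 611.5 − 8.5(1535/27) = 3463/27.
Buyer burden = 1535/27 − 55 = 50/27; seller burden = 55 − 1400/27 = 85/27.

Buyers bear 50/27, sellers bear 85/27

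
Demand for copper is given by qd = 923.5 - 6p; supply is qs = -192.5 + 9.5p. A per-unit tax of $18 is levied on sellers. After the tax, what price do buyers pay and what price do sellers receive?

Buyers pay 2574/31, sellers receive 2016/31

Pre-tax equilibrium: p* = 72, q* = 491.5.
Tax on sellers shifts supply to qs = -192.5 + 9.5(p − 18) = -363.5 + 9.5p.
923.5 - 6p = -363.5 + 9.5p gives buyer price pb = 2574/31; sellers receive ps = 2574/31 − 18 = 2016/31.
New quantity: q = 923.5 − 6(2574/31) = 26369/62.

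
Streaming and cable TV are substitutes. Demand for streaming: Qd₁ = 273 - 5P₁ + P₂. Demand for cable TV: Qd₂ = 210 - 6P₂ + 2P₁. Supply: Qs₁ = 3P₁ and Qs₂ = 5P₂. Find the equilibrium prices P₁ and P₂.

P₁ = 3213/86, P₂ = 1113/43

Market 1: 273 - 5P₁ + P₂ = 3P₁ → 8P₁ - P₂ = 273.
Market 2: 11P₂ - 2P₁ = 210.
Eliminating P₂: 11×(1) + 1×(2) gives 86P₁ = 3213, so P₁ = 3213/86.
Back-substitute into (2): P₂ = (210 + 2×3213/86) / 11 = 1113/43.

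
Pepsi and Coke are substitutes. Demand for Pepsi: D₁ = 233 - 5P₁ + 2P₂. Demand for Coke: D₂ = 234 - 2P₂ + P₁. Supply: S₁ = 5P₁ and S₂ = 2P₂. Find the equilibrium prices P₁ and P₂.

Market 1: 233 - 5P₁ + 2P₂ = 5P₁ → 10P₁ - 2P₂ = 233.
Market 2: 4P₂ - P₁ = 234.
Eliminating P₂: 4×(1) + 2×(2) gives 38P₁ = 1400, so P₁ = 700/19.
Back-substitute into (2): P₂ = (234 + 1×700/19) / 4 = 2573/38.

P₁ = 700/19, P₂ = 2573/38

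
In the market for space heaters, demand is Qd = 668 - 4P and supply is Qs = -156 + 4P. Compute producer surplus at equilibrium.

Producer surplus = 8192

Equilibrium: 668 - 4P = -156 + 4P gives P* = 103, Q* = 256.
Supply starts at P = 39 (where Qs = 0).
PS = ½(103 − 39)(256) = 8192.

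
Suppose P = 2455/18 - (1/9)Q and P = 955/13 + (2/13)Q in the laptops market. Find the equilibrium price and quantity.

P* = 110, Q* = 237.5

Set the two price expressions equal: 2455/18 - (1/9)Q = 955/13 + (2/13)Q.
14725/234 = (31/117)Q, so Q* = 237.5.
P* = 2455/18 − (1/9)(237.5) = 110.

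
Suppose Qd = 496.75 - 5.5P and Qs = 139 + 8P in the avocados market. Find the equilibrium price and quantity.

P* = 26.5, Q* = 351

Set Qd = Qs: 496.75 - 5.5P = 139 + 8P.
357.75 = 13.5P, so P* = 26.5.
Q* = 496.75 − 5.5(26.5) = 351.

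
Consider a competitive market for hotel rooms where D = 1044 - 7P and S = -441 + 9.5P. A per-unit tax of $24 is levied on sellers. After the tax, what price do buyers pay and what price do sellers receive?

Buyers pay 1142/11, sellers receive 878/11

Pre-tax equilibrium: P* = 90, Q* = 414.
Tax on sellers shifts supply to S = -441 + 9.5(P − 24) = -669 + 9.5P.
1044 - 7P = -669 + 9.5P gives buyer price Pb = 1142/11; sellers receive Ps = 1142/11 − 24 = 878/11.
New quantity: Q = 1044 − 7(1142/11) = 3490/11.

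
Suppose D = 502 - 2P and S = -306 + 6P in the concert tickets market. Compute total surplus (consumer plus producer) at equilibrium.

Total surplus = 30000

Equilibrium: 502 - 2P = -306 + 6P gives P* = 101, Q* = 300.
Demand choke price: P = 251; supply starts at P = 51.
CS = ½(251 − 101)(300) = 22500; PS = ½(101 − 51)(300) = 7500.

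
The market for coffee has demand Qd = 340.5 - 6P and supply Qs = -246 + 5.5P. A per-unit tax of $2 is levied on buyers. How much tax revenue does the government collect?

Pre-tax equilibrium: P* = 51, Q* = 34.5.
Tax on buyers shifts demand to Qd = 340.5 − 6(P + 2) = 328.5 - 6P.
328.5 - 6P = -246 + 5.5P gives seller price Ps = 1149/23; buyers pay Pb = 1149/23 + 2 = 1195/23.
New quantity: Q = 340.5 − 6(1195/23) = 1323/46.
Revenue = 2 × 1323/46 = 1323/23.

Tax revenue = 1323/23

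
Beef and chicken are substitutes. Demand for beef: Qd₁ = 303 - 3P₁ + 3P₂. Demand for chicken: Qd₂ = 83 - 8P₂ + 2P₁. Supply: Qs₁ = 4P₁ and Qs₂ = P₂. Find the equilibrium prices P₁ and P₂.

Market 1: 303 - 3P₁ + 3P₂ = 4P₁ → 7P₁ - 3P₂ = 303.
Market 2: 9P₂ - 2P₁ = 83.
Eliminating P₂: 9×(1) + 3×(2) gives 57P₁ = 2976, so P₁ = 992/19.
Back-substitute into (2): P₂ = (83 + 2×992/19) / 9 = 1187/57.

P₁ = 992/19, P₂ = 1187/57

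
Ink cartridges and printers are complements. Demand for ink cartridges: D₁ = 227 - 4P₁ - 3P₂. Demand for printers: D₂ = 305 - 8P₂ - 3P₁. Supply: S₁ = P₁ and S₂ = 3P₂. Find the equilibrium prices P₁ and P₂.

Market 1: 227 - 4P₁ - 3P₂ = P₁ → 5P₁ + 3P₂ = 227.
Market 2: 11P₂ + 3P₁ = 305.
Eliminating P₂: 11×(1) − 3×(2) gives 46P₁ = 1582, so P₁ = 791/23.
Back-substitute into (2): P₂ = (305 − 3×791/23) / 11 = 422/23.

P₁ = 791/23, P₂ = 422/23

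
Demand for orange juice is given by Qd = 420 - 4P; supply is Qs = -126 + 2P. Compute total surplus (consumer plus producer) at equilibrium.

Equilibrium: 420 - 4P = -126 + 2P gives P* = 91, Q* = 56.
Demand choke price: P = 105; supply starts at P = 63.
CS = ½(105 − 91)(56) = 392; PS = ½(91 − 63)(56) = 784.

Total surplus = 1176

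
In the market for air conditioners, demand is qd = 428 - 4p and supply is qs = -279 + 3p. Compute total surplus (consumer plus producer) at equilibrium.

Total surplus = 168

Equilibrium: 428 - 4p = -279 + 3p gives p* = 101, q* = 24.
Demand choke price: p = 107; supply starts at p = 93.
CS = ½(107 − 101)(24) = 72; PS = ½(101 − 93)(24) = 96.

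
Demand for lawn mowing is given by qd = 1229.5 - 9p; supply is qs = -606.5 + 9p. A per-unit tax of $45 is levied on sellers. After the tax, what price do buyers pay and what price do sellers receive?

Buyers pay $124.5, sellers receive $79.5

Pre-tax equilibrium: p* = 102, q* = 311.5.
Tax on sellers shifts supply to qs = -606.5 + 9(p − 45) = -1011.5 + 9p.
1229.5 - 9p = -1011.5 + 9p gives buyer price pb = 124.5; sellers receive ps = 124.5 − 45 = 79.5.
New quantity: q = 1229.5 − 9(124.5) = 109.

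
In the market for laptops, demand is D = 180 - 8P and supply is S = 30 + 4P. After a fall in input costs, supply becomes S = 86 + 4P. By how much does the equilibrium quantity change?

Original equilibrium: P* = 12.5, Q* = 80.
New equilibrium: 180 - 8P = 86 + 4P, so 94 = 12P and P' = 47/6; Q' = 180 − 8(47/6) = 352/3.
Change in quantity: 352/3 − 80 = 112/3.

ΔQ = 112/3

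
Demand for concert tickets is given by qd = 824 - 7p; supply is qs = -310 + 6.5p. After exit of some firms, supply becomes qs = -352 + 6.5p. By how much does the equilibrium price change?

Δp = 28/9

Original equilibrium: p* = 84, q* = 236.
New equilibrium: 824 - 7p = -352 + 6.5p, so 1176 = 13.5p and p' = 784/9; q' = 824 − 7(784/9) = 1928/9.
Change in price: 784/9 − 84 = 28/9.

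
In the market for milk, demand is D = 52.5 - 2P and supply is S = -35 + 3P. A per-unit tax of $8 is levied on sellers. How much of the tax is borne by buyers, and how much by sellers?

Pre-tax equilibrium: P* = 17.5, Q* = 17.5.
Tax on sellers shifts supply to S = -35 + 3(P − 8) = -59 + 3P.
52.5 - 2P = -59 + 3P gives buyer price Pb = 22.3; sellers receive Ps = 22.3 − 8 = 14.3.
New quantity: Q = 52.5 − 2(22.3) = 7.9.
Buyer burden = 22.3 − 17.5 = 4.8; seller burden = 17.5 − 14.3 = 3.2.

Buyers bear $4.8, sellers bear $3.2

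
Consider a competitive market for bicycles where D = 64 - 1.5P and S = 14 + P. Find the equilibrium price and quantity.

P* = 20, Q* = 34

Set D = S: 64 - 1.5P = 14 + P.
50 = 2.5P, so P* = 20.
Q* = 64 − 1.5(20) = 34.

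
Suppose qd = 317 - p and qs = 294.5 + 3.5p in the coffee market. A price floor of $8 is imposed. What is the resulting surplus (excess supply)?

Equilibrium price would be p* = 5, so the floor at 8 binds.
At p = 8: qd = 309, qs = 322.5.
Surplus = 322.5 − 309 = 13.5.

Surplus = 13.5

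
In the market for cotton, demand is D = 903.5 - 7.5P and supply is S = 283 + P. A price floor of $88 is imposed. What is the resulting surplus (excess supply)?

Surplus = 127.5

Equilibrium price would be P* = 73, so the floor at 88 binds.
At P = 88: D = 243.5, S = 371.
Surplus = 371 − 243.5 = 127.5.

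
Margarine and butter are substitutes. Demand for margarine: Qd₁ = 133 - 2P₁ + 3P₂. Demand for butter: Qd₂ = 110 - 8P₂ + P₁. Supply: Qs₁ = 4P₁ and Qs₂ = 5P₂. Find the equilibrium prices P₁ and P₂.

P₁ = 2059/75, P₂ = 793/75

Market 1: 133 - 2P₁ + 3P₂ = 4P₁ → 6P₁ - 3P₂ = 133.
Market 2: 13P₂ - P₁ = 110.
Eliminating P₂: 13×(1) + 3×(2) gives 75P₁ = 2059, so P₁ = 2059/75.
Back-substitute into (2): P₂ = (110 + 1×2059/75) / 13 = 793/75.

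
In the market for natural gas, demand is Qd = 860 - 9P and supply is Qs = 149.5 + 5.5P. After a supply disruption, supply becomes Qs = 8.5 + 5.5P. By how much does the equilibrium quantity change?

Original equilibrium: P* = 49, Q* = 419.
New equilibrium: 860 - 9P = 8.5 + 5.5P, so 851.5 = 14.5P and P' = 1703/29; Q' = 860 − 9(1703/29) = 9613/29.
Change in quantity: 9613/29 − 419 = -2538/29.

ΔQ = -2538/29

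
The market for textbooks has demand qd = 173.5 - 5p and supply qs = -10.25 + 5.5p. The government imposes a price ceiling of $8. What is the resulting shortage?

Equilibrium price would be p* = 17.5, so the ceiling at 8 binds.
At p = 8: qd = 173.5 − 5(8) = 133.5, qs = -10.25 + 5.5(8) = 33.75.
Shortage = 133.5 − 33.75 = 99.75.

Shortage = 99.75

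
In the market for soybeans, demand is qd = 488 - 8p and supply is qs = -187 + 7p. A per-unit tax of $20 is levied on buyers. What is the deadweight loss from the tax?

Deadweight loss = 2240/3

Pre-tax equilibrium: p* = 45, q* = 128.
Tax on buyers shifts demand to qd = 488 − 8(p + 20) = 328 - 8p.
328 - 8p = -187 + 7p gives seller price ps = 103/3; buyers pay pb = 103/3 + 20 = 163/3.
New quantity: q = 488 − 8(163/3) = 160/3.
DWL = ½ × 20 × (128 − 160/3) = 2240/3.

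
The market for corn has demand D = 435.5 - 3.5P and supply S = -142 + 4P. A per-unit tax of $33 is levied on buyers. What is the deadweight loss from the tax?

Deadweight loss = 1016.4

Pre-tax equilibrium: P* = 77, Q* = 166.
Tax on buyers shifts demand to D = 435.5 − 3.5(P + 33) = 320 - 3.5P.
320 - 3.5P = -142 + 4P gives seller price Ps = 61.6; buyers pay Pb = 61.6 + 33 = 94.6.
New quantity: Q = 435.5 − 3.5(94.6) = 104.4.
DWL = ½ × 33 × (166 − 104.4) = 1016.4.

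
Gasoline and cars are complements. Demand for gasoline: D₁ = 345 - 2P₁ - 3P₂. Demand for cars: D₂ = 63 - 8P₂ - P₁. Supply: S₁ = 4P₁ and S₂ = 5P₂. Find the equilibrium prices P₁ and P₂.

P₁ = 57.28, P₂ = 0.44

Market 1: 345 - 2P₁ - 3P₂ = 4P₁ → 6P₁ + 3P₂ = 345.
Market 2: 13P₂ + P₁ = 63.
Eliminating P₂: 13×(1) − 3×(2) gives 75P₁ = 4296, so P₁ = 57.28.
Back-substitute into (2): P₂ = (63 − 1×57.28) / 13 = 0.44.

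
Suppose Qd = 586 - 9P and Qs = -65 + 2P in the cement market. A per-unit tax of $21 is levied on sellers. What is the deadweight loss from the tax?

Deadweight loss = 3969/11

Pre-tax equilibrium: P* = 651/11, Q* = 587/11.
Tax on sellers shifts supply to Qs = -65 + 2(P − 21) = -107 + 2P.
586 - 9P = -107 + 2P gives buyer price Pb = 63; sellers receive Ps = 63 − 21 = 42.
New quantity: Q = 586 − 9(63) = 19.
DWL = ½ × 21 × (587/11 − 19) = 3969/11.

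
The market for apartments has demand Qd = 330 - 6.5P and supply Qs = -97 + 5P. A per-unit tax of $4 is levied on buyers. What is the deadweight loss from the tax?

Pre-tax equilibrium: P* = 854/23, Q* = 2039/23.
Tax on buyers shifts demand to Qd = 330 − 6.5(P + 4) = 304 - 6.5P.
304 - 6.5P = -97 + 5P gives seller price Ps = 802/23; buyers pay Pb = 802/23 + 4 = 894/23.
New quantity: Q = 330 − 6.5(894/23) = 1779/23.
DWL = ½ × 4 × (2039/23 − 1779/23) = 520/23.

Deadweight loss = 520/23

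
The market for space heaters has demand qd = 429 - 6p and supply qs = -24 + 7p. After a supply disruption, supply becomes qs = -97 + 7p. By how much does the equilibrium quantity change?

Original equilibrium: p* = 453/13, q* = 2859/13.
New equilibrium: 429 - 6p = -97 + 7p, so 526 = 13p and p' = 526/13; q' = 429 − 6(526/13) = 2421/13.
Change in quantity: 2421/13 − 2859/13 = -438/13.

Δq = -438/13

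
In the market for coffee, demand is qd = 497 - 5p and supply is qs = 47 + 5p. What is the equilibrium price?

p* = 45

Set qd = qs: 497 - 5p = 47 + 5p.
450 = 10p, so p* = 45.
q* = 497 − 5(45) = 272.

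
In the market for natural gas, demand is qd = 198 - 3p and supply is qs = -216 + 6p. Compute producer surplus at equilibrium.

Producer surplus = 300

Equilibrium: 198 - 3p = -216 + 6p gives p* = 46, q* = 60.
Supply starts at p = 36 (where qs = 0).
PS = ½(46 − 36)(60) = 300.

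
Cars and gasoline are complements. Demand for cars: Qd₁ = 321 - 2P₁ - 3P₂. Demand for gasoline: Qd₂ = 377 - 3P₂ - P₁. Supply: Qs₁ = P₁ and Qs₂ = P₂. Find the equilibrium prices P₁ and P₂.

P₁ = 17, P₂ = 90

Market 1: 321 - 2P₁ - 3P₂ = P₁ → 3P₁ + 3P₂ = 321.
Market 2: 4P₂ + P₁ = 377.
Eliminating P₂: 4×(1) − 3×(2) gives 9P₁ = 153, so P₁ = 17.
Back-substitute into (2): P₂ = (377 − 1×17) / 4 = 90.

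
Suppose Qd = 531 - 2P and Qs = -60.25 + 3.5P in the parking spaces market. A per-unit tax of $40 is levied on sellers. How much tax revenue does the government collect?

Pre-tax equilibrium: P* = 107.5, Q* = 316.
Tax on sellers shifts supply to Qs = -60.25 + 3.5(P − 40) = -200.25 + 3.5P.
531 - 2P = -200.25 + 3.5P gives buyer price Pb = 2925/22; sellers receive Ps = 2925/22 − 40 = 2045/22.
New quantity: Q = 531 − 2(2925/22) = 2916/11.
Revenue = 40 × 2916/11 = 116640/11.

Tax revenue = 116640/11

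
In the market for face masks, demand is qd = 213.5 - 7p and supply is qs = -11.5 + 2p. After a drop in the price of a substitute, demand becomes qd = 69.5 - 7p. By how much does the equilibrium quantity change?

Original equilibrium: p* = 25, q* = 38.5.
New equilibrium: 69.5 - 7p = -11.5 + 2p, so 81 = 9p and p' = 9; q' = 69.5 − 7(9) = 6.5.
Change in quantity: 6.5 − 38.5 = -32.

Δq = -32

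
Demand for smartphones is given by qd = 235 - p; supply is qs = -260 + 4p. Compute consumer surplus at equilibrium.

Consumer surplus = 9248

Equilibrium: 235 - p = -260 + 4p gives p* = 99, q* = 136.
Demand choke price (qd = 0): p = 235.
CS = ½(235 − 99)(136) = 9248.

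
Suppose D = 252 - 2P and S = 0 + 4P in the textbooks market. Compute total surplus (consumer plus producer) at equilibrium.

Equilibrium: 252 - 2P = 0 + 4P gives P* = 42, Q* = 168.
Demand choke price: P = 126; supply starts at P = 0.
CS = ½(126 − 42)(168) = 7056; PS = ½(42 − 0)(168) = 3528.

Total surplus = 10584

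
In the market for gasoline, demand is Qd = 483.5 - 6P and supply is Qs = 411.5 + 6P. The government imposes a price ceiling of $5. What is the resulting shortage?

Equilibrium price would be P* = 6, so the ceiling at 5 binds.
At P = 5: Qd = 483.5 − 6(5) = 453.5, Qs = 411.5 + 6(5) = 441.5.
Shortage = 453.5 − 441.5 = 12.

Shortage = 12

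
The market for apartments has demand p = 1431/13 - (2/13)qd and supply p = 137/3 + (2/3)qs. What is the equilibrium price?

Set the two price expressions equal: 1431/13 - (2/13)q = 137/3 + (2/3)q.
2512/39 = (32/39)q, so q* = 78.5.
p* = 1431/13 − (2/13)(78.5) = 98.

p* = 98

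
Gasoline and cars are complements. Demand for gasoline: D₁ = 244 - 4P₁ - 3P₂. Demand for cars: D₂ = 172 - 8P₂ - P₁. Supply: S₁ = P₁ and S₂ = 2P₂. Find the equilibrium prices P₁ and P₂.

P₁ = 1924/47, P₂ = 616/47

Market 1: 244 - 4P₁ - 3P₂ = P₁ → 5P₁ + 3P₂ = 244.
Market 2: 10P₂ + P₁ = 172.
Eliminating P₂: 10×(1) − 3×(2) gives 47P₁ = 1924, so P₁ = 1924/47.
Back-substitute into (2): P₂ = (172 − 1×1924/47) / 10 = 616/47.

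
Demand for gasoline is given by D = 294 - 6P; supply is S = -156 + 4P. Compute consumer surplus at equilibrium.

Equilibrium: 294 - 6P = -156 + 4P gives P* = 45, Q* = 24.
Demand choke price (D = 0): P = 49.
CS = ½(49 − 45)(24) = 48.

Consumer surplus = 48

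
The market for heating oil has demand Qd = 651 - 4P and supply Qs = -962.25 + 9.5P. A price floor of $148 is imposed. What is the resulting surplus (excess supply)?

Surplus = 384.75

Equilibrium price would be P* = 119.5, so the floor at 148 binds.
At P = 148: Qd = 59, Qs = 443.75.
Surplus = 443.75 − 59 = 384.75.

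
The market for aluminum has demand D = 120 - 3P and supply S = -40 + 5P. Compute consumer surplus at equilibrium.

Consumer surplus = 600

Equilibrium: 120 - 3P = -40 + 5P gives P* = 20, Q* = 60.
Demand choke price (D = 0): P = 40.
CS = ½(40 − 20)(60) = 600.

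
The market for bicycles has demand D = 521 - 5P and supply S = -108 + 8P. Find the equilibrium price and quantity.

P* = 629/13, Q* = 3628/13

Set D = S: 521 - 5P = -108 + 8P.
629 = 13P, so P* = 629/13.
Q* = 521 − 5(629/13) = 3628/13.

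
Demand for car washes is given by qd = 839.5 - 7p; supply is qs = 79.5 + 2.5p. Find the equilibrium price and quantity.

p* = 80, q* = 279.5

Set qd = qs: 839.5 - 7p = 79.5 + 2.5p.
760 = 9.5p, so p* = 80.
q* = 839.5 − 7(80) = 279.5.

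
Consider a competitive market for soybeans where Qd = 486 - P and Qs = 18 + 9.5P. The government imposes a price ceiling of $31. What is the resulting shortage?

Shortage = 142.5

Equilibrium price would be P* = 312/7, so the ceiling at 31 binds.
At P = 31: Qd = 486 − 1(31) = 455, Qs = 18 + 9.5(31) = 312.5.
Shortage = 455 − 312.5 = 142.5.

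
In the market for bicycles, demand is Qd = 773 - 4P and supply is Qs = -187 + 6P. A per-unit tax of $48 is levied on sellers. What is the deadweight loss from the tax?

Pre-tax equilibrium: P* = 96, Q* = 389.
Tax on sellers shifts supply to Qs = -187 + 6(P − 48) = -475 + 6P.
773 - 4P = -475 + 6P gives buyer price Pb = 124.8; sellers receive Ps = 124.8 − 48 = 76.8.
New quantity: Q = 773 − 4(124.8) = 273.8.
DWL = ½ × 48 × (389 − 273.8) = 2764.8.

Deadweight loss = 2764.8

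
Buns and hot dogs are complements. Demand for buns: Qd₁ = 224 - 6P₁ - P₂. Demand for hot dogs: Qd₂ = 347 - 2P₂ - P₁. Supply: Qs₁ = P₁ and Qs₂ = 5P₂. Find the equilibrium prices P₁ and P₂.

Market 1: 224 - 6P₁ - P₂ = P₁ → 7P₁ + P₂ = 224.
Market 2: 7P₂ + P₁ = 347.
Eliminating P₂: 7×(1) − 1×(2) gives 48P₁ = 1221, so P₁ = 25.4375.
Back-substitute into (2): P₂ = (347 − 1×25.4375) / 7 = 45.9375.

P₁ = 25.4375, P₂ = 45.9375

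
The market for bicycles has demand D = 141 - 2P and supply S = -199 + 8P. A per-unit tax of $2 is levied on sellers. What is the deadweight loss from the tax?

Deadweight loss = 3.2

Pre-tax equilibrium: P* = 34, Q* = 73.
Tax on sellers shifts supply to S = -199 + 8(P − 2) = -215 + 8P.
141 - 2P = -215 + 8P gives buyer price Pb = 35.6; sellers receive Ps = 35.6 − 2 = 33.6.
New quantity: Q = 141 − 2(35.6) = 69.8.
DWL = ½ × 2 × (73 − 69.8) = 3.2.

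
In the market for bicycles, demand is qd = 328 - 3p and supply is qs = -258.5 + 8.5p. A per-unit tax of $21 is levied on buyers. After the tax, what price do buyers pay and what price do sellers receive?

Pre-tax equilibrium: p* = 51, q* = 175.
Tax on buyers shifts demand to qd = 328 − 3(p + 21) = 265 - 3p.
265 - 3p = -258.5 + 8.5p gives seller price ps = 1047/23; buyers pay pb = 1047/23 + 21 = 1530/23.
New quantity: q = 328 − 3(1530/23) = 2954/23.

Buyers pay 1530/23, sellers receive 1047/23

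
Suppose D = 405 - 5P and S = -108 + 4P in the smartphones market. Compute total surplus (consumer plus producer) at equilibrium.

Total surplus = 3240

Equilibrium: 405 - 5P = -108 + 4P gives P* = 57, Q* = 120.
Demand choke price: P = 81; supply starts at P = 27.
CS = ½(81 − 57)(120) = 1440; PS = ½(57 − 27)(120) = 1800.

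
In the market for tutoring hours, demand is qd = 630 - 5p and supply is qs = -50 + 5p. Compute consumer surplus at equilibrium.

Equilibrium: 630 - 5p = -50 + 5p gives p* = 68, q* = 290.
Demand choke price (qd = 0): p = 126.
CS = ½(126 − 68)(290) = 8410.

Consumer surplus = 8410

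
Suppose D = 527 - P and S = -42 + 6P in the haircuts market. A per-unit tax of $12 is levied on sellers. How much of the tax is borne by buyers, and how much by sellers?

Buyers bear 72/7, sellers bear 12/7

Pre-tax equilibrium: P* = 569/7, Q* = 3120/7.
Tax on sellers shifts supply to S = -42 + 6(P − 12) = -114 + 6P.
527 - P = -114 + 6P gives buyer price Pb = 641/7; sellers receive Ps = 641/7 − 12 = 557/7.
New quantity: Q = 527 − 1(641/7) = 3048/7.
Buyer burden = 641/7 − 569/7 = 72/7; seller burden = 569/7 − 557/7 = 12/7.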